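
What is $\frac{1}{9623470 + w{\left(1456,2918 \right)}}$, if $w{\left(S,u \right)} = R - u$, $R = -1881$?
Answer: $\frac{1}{9618671} \approx 1.0396 \cdot 10^{-7}$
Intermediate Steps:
$w{\left(S,u \right)} = -1881 - u$
$\frac{1}{9623470 + w{\left(1456,2918 \right)}} = \frac{1}{9623470 - 4799} = \frac{1}{9618671}$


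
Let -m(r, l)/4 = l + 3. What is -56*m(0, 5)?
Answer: 1792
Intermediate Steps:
m(r, l) = -12 - 4*l (m(r, l) = -4*(l + 3) = -4*(3 + l) = -12 - 4*l)
-56*m(0, 5) = -56*(-12 - 4*5) = -56*(-12 - 20) = -56*(-32) = 1792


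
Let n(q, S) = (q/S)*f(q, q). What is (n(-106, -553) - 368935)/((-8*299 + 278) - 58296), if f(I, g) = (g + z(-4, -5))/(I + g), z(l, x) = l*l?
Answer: 20402101/3340673 ≈ 6.1072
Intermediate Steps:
z(l, x) = l²
f(I, g) = (16 + g)/(I + g) (f(I, g) = (g + (-4)²)/(I + g) = (g + 16)/(I + g) = (16 + g)/(I + g))
n(q, S) = (16 + q)/(2*S) (n(q, S) = (q/S)*((16 + q)/(q + q)) = (q/S)*((16 + q)/((2*q))) = (q/S)*((1/(2*q))*(16 + q)) = (q/S)*((16 + q)/(2*q)) = (16 + q)/(2*S))
(n(-106, -553) - 368935)/((-8*299 + 278) - 58296) = ((½)*(16 - 106)/(-553) - 368935)/((-8*299 + 278) - 58296) = ((½)*(-1/553)*(-90) - 368935)/((-2392 + 278) - 58296) = (45/553 - 368935)/(-2114 - 58296) = -204021010/553/(-60410) = -204021010/553*(-1/60410) = 20402101/3340673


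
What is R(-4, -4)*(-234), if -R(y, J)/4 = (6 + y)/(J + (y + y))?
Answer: -156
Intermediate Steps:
R(y, J) = -4*(6 + y)/(J + 2*y) (R(y, J) = -4*(6 + y)/(J + (y + y)) = -4*(6 + y)/(J + 2*y))
R(-4, -4)*(-234) = (4*(-6 - 1*(-4))/(-4 + 2*(-4)))*(-234) = (4*(-6 + 4)/(-4 - 8))*(-234) = (4*(-2)/(-12))*(-234) = (4*(-1/12)*(-2))*(-234) = (⅔)*(-234) = -156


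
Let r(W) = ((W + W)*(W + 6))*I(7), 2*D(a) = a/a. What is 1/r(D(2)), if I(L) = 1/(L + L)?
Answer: 28/13 ≈ 2.1538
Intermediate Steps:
D(a) = ½ (D(a) = (a/a)/2 = (½)*1 = ½)
I(L) = 1/(2*L)
r(W) = W*(6 + W)/7 (r(W) = ((W + W)*(W + 6))*((½)/7) = ((2*W)*(6 + W))*((½)*(⅐)) = (2*W*(6 + W))*(1/14) = W*(6 + W)/7)
1/r(D(2)) = 1/((⅐)*(½)*(6 + ½)) = 1/((⅐)*(½)*(13/2)) = 1/(13/28) = 28/13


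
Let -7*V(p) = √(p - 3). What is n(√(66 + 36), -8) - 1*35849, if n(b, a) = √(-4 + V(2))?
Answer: -35849 + √(-196 - 7*I)/7 ≈ -35849.0 - 2.0003*I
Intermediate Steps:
V(p) = -√(-3 + p)/7 (V(p) = -√(p - 3)/7 = -√(-3 + p)/7)
n(b, a) = √(-4 - I/7) (n(b, a) = √(-4 - √(-3 + 2)/7) = √(-4 - I/7))
n(√(66 + 36), -8) - 1*35849 = √(-196 - 7*I)/7 - 1*35849 = √(-196 - 7*I)/7 - 35849 = -35849 + √(-196 - 7*I)/7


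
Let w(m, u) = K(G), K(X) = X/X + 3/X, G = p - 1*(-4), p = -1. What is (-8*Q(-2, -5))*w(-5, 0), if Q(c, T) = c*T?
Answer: -160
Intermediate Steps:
Q(c, T) = T*c
G = 3 (G = -1 - 1*(-4) = -1 + 4 = 3)
K(X) = 1 + 3/X
w(m, u) = 2 (w(m, u) = (3 + 3)/3 = (⅓)*6 = 2)
(-8*Q(-2, -5))*w(-5, 0) = -(-40)*(-2)*2 = -8*10*2 = -80*2 = -160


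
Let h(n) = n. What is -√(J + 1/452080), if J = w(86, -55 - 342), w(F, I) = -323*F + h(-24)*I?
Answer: -I*√233116747271745/113020 ≈ -135.09*I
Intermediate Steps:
w(F, I) = -323*F - 24*I
J = -18250 (J = -323*86 - 24*(-55 - 342) = -27778 - 24*(-397) = -27778 + 9528 = -18250)
-√(J + 1/452080) = -√(-18250 + 1/452080) = -√(-8250459999/452080) = -I*√233116747271745/113020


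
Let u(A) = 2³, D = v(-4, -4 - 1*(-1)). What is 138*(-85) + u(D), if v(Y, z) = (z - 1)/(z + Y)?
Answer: -11722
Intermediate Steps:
v(Y, z) = (-1 + z)/(Y + z)
D = 4/7 (D = (-1 + (-4 - 1*(-1)))/(-4 + (-4 - 1*(-1))) = (-1 + (-4 + 1))/(-4 + (-4 + 1)) = (-1 - 3)/(-4 - 3) = -4/(-7) = -⅐*(-4) = 4/7 ≈ 0.57143)
u(A) = 8
138*(-85) + u(D) = 138*(-85) + 8 = -11730 + 8 = -11722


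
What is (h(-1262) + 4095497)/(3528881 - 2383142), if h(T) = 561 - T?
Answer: 4097320/1145739 ≈ 3.5761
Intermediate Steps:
(h(-1262) + 4095497)/(3528881 - 2383142) = ((561 - 1*(-1262)) + 4095497)/(3528881 - 2383142) = ((561 + 1262) + 4095497)/1145739 = (1823 + 4095497)*(1/1145739) = 4097320*(1/1145739) = 4097320/1145739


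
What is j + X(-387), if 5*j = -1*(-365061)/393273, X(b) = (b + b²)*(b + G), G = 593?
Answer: 20170114956547/655455 ≈ 3.0773e+7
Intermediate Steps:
X(b) = (593 + b)*(b + b²) (X(b) = (b + b²)*(b + 593) = (b + b²)*(593 + b) = (593 + b)*(b + b²))
j = 121687/655455 (j = (-1*(-365061)/393273)/5 = (365061*(1/393273))/5 = (⅕)*(121687/131091) = 121687/655455 ≈ 0.18565)
j + X(-387) = 121687/655455 - 387*(593 + (-387)² + 594*(-387)) = 121687/655455 - 387*(593 + 149769 - 229878) = 121687/655455 - 387*(-79516) = 121687/655455 + 30772692 = 20170114956547/655455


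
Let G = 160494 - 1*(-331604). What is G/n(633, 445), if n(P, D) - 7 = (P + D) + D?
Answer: 246049/765 ≈ 321.63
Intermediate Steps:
n(P, D) = 7 + P + 2*D (n(P, D) = 7 + ((P + D) + D) = 7 + ((D + P) + D) = 7 + (P + 2*D) = 7 + P + 2*D)
G = 492098 (G = 160494 + 331604 = 492098)
G/n(633, 445) = 492098/(7 + 633 + 2*445) = 492098/(7 + 633 + 890) = 492098/1530 = 492098*(1/1530) = 246049/765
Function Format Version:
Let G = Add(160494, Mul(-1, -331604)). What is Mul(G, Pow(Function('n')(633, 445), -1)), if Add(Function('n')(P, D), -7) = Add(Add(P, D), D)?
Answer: Rational(246049, 765) ≈ 321.63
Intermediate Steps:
Function('n')(P, D) = Add(7, P, Mul(2, D)) (Function('n')(P, D) = Add(7, Add(Add(P, D), D)) = Add(7, Add(Add(D, P), D)) = Add(7, Add(P, Mul(2, D))) = Add(7, P, Mul(2, D)))
G = 492098 (G = Add(160494, 331604) = 492098)
Mul(G, Pow(Function('n')(633, 445), -1)) = Mul(492098, Pow(Add(7, 633, Mul(2, 445)), -1)) = Mul(492098, Pow(Add(7, 633, 890), -1)) = Mul(492098, Pow(1530, -1)) = Mul(492098, Rational(1, 1530)) = Rational(246049, 765)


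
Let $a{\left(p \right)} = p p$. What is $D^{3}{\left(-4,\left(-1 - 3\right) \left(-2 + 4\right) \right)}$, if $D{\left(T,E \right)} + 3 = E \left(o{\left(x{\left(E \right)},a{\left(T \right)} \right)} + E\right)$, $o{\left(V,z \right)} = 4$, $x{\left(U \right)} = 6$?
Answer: $24389$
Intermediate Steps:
$a{\left(p \right)} = p^{2}$
$D{\left(T,E \right)} = -3 + E \left(4 + E\right)$
$D^{3}{\left(-4,\left(-1 - 3\right) \left(-2 + 4\right) \right)} = \left(-3 + \left(\left(-1 - 3\right) \left(-2 + 4\right)\right)^{2} + 4 \left(-1 - 3\right) \left(-2 + 4\right)\right)^{3} = \left(-3 + \left(\left(-4\right) 2\right)^{2} + 4 \left(\left(-4\right) 2\right)\right)^{3} = \left(-3 + \left(-8\right)^{2} + 4 \left(-8\right)\right)^{3} = \left(-3 + 64 - 32\right)^{3} = 29^{3} = 24389$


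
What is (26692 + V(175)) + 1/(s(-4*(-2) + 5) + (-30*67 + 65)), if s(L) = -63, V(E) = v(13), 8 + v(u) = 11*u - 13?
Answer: 53842511/2008 ≈ 26814.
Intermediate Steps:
v(u) = -21 + 11*u (v(u) = -8 + (11*u - 13) = -8 + (-13 + 11*u) = -21 + 11*u)
V(E) = 122 (V(E) = -21 + 11*13 = -21 + 143 = 122)
(26692 + V(175)) + 1/(s(-4*(-2) + 5) + (-30*67 + 65)) = (26692 + 122) + 1/(-63 + (-30*67 + 65)) = 26814 + 1/(-63 + (-2010 + 65)) = 26814 + 1/(-63 - 1945) = 26814 + 1/(-2008) = 26814 - 1/2008 = 53842511/2008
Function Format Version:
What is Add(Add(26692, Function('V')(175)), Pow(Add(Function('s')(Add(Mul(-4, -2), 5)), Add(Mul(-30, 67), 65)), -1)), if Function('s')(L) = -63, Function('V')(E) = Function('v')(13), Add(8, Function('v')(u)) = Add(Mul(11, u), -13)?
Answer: Rational(53842511, 2008) ≈ 26814.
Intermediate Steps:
Function('v')(u) = Add(-21, Mul(11, u)) (Function('v')(u) = Add(-8, Add(Mul(11, u), -13)) = Add(-8, Add(-13, Mul(11, u))) = Add(-21, Mul(11, u)))
Function('V')(E) = 122 (Function('V')(E) = Add(-21, Mul(11, 13)) = Add(-21, 143) = 122)
Add(Add(26692, Function('V')(175)), Pow(Add(Function('s')(Add(Mul(-4, -2), 5)), Add(Mul(-30, 67), 65)), -1)) = Add(Add(26692, 122), Pow(Add(-63, Add(Mul(-30, 67), 65)), -1)) = Add(26814, Pow(Add(-63, Add(-2010, 65)), -1)) = Add(26814, Pow(Add(-63, -1945), -1)) = Add(26814, Pow(-2008, -1)) = Add(26814, Rational(-1, 2008)) = Rational(53842511, 2008)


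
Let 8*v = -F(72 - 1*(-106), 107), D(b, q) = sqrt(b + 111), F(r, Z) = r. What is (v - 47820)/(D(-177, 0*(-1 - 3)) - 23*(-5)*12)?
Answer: -22007435/634822 + 191369*I*sqrt(66)/7617864 ≈ -34.667 + 0.20408*I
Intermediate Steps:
D(b, q) = sqrt(111 + b)
v = -89/4 (v = (-(72 - 1*(-106)))/8 = (-(72 + 106))/8 = (-1*178)/8 = (1/8)*(-178) = -89/4 ≈ -22.250)
(v - 47820)/(D(-177, 0*(-1 - 3)) - 23*(-5)*12) = (-89/4 - 47820)/(sqrt(111 - 177) - 23*(-5)*12) = -191369/(4*(sqrt(-66) + 115*12)) = -191369/(4*(I*sqrt(66) + 1380)) = -191369/(4*(1380 + I*sqrt(66)))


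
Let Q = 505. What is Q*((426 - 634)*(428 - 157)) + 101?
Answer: -28465739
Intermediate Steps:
Q*((426 - 634)*(428 - 157)) + 101 = 505*((426 - 634)*(428 - 157)) + 101 = 505*(-208*271) + 101 = 505*(-56368) + 101 = -28465840 + 101 = -28465739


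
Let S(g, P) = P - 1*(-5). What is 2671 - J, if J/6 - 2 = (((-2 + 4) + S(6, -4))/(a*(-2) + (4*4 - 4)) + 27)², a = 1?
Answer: -90637/50 ≈ -1812.7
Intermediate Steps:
S(g, P) = 5 + P (S(g, P) = P + 5 = 5 + P)
J = 224187/50 (J = 12 + 6*(((-2 + 4) + (5 - 4))/(1*(-2) + (4*4 - 4)) + 27)² = 12 + 6*((2 + 1)/(-2 + (16 - 4)) + 27)² = 12 + 6*(3/(-2 + 12) + 27)² = 12 + 6*(3/10 + 27)² = 12 + 6*(273/10)² = 12 + 6*(74529/100) = 12 + 223587/50 = 224187/50 ≈ 4483.7)
2671 - J = 2671 - 1*224187/50 = 2671 - 224187/50 = -90637/50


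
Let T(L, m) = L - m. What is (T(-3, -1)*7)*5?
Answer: -70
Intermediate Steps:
(T(-3, -1)*7)*5 = ((-3 - 1*(-1))*7)*5 = ((-3 + 1)*7)*5 = -2*7*5 = -14*5 = -70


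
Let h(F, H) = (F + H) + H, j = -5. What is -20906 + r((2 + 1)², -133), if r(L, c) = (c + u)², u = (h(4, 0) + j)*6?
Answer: -1585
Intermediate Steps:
h(F, H) = F + 2*H
u = -6 (u = ((4 + 2*0) - 5)*6 = ((4 + 0) - 5)*6 = (4 - 5)*6 = -1*6 = -6)
r(L, c) = (-6 + c)² (r(L, c) = (c - 6)² = (-6 + c)²)
-20906 + r((2 + 1)², -133) = -20906 + (-6 - 133)² = -20906 + (-139)² = -20906 + 19321 = -1585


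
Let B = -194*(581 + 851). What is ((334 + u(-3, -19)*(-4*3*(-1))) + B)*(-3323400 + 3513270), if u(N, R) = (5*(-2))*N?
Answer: -52615635180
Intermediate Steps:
B = -277808 (B = -194*1432 = -277808)
u(N, R) = -10*N
((334 + u(-3, -19)*(-4*3*(-1))) + B)*(-3323400 + 3513270) = ((334 + (-10*(-3))*(-4*3*(-1))) - 277808)*(-3323400 + 3513270) = ((334 + 30*(-12*(-1))) - 277808)*189870 = ((334 + 30*12) - 277808)*189870 = ((334 + 360) - 277808)*189870 = (694 - 277808)*189870 = -277114*189870 = -52615635180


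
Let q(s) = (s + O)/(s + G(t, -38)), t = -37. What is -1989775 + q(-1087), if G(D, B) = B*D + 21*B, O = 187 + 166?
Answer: -953101491/479 ≈ -1.9898e+6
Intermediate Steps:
O = 353
G(D, B) = 21*B + B*D
q(s) = (353 + s)/(608 + s) (q(s) = (s + 353)/(s - 38*(21 - 37)) = (353 + s)/(s - 38*(-16)) = (353 + s)/(s + 608) = (353 + s)/(608 + s))
-1989775 + q(-1087) = -1989775 + (353 - 1087)/(608 - 1087) = -1989775 - 734/(-479) = -1989775 - 1/479*(-734) = -1989775 + 734/479 = -953101491/479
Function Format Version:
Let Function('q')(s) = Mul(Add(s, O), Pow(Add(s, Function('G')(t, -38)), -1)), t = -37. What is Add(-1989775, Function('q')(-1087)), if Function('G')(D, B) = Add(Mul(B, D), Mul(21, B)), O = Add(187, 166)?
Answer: Rational(-953101491, 479) ≈ -1.9898e+6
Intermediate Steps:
O = 353
Function('G')(D, B) = Add(Mul(21, B), Mul(B, D))
Function('q')(s) = Mul(Pow(Add(608, s), -1), Add(353, s)) (Function('q')(s) = Mul(Add(s, 353), Pow(Add(s, Mul(-38, Add(21, -37))), -1)) = Mul(Add(353, s), Pow(Add(s, Mul(-38, -16)), -1)) = Mul(Add(353, s), Pow(Add(s, 608), -1)) = Mul(Add(353, s), Pow(Add(608, s), -1)) = Mul(Pow(Add(608, s), -1), Add(353, s)))
Add(-1989775, Function('q')(-1087)) = Add(-1989775, Mul(Pow(Add(608, -1087), -1), Add(353, -1087))) = Add(-1989775, Mul(Pow(-479, -1), -734)) = Add(-1989775, Mul(Rational(-1, 479), -734)) = Add(-1989775, Rational(734, 479)) = Rational(-953101491, 479)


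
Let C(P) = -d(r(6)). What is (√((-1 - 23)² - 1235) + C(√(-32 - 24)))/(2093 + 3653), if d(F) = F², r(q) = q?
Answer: -18/2873 + I*√659/5746 ≈ -0.0062652 + 0.0044676*I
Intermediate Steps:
C(P) = -36 (C(P) = -1*6² = -1*36 = -36)
(√((-1 - 23)² - 1235) + C(√(-32 - 24)))/(2093 + 3653) = (√((-1 - 23)² - 1235) - 36)/(2093 + 3653) = (√((-24)² - 1235) - 36)/5746 = (√(576 - 1235) - 36)*(1/5746) = (√(-659) - 36)*(1/5746) = (I*√659 - 36)*(1/5746) = (-36 + I*√659)*(1/5746) = -18/2873 + I*√659/5746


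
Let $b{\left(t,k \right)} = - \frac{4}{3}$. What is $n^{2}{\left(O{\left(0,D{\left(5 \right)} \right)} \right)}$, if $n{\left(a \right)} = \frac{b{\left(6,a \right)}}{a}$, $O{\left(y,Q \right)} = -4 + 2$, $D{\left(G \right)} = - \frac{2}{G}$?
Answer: $\frac{4}{9} \approx 0.44444$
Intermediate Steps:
$b{\left(t,k \right)} = - \frac{4}{3}$ ($b{\left(t,k \right)} = \left(-4\right) \frac{1}{3} = - \frac{4}{3}$)
$O{\left(y,Q \right)} = -2$
$n{\left(a \right)} = - \frac{4}{3 a}$
$n^{2}{\left(O{\left(0,D{\left(5 \right)} \right)} \right)} = \left(- \frac{4}{3 \left(-2\right)}\right)^{2} = \left(\left(- \frac{4}{3}\right) \left(- \frac{1}{2}\right)\right)^{2} = \left(\frac{2}{3}\right)^{2} = \frac{4}{9}$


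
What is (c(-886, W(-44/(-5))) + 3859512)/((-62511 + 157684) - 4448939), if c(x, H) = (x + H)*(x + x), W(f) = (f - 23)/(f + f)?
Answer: -119480541/95782852 ≈ -1.2474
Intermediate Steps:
W(f) = (-23 + f)/(2*f) (W(f) = (-23 + f)/((2*f)) = (-23 + f)*(1/(2*f)) = (-23 + f)/(2*f))
c(x, H) = 2*x*(H + x) (c(x, H) = (H + x)*(2*x) = 2*x*(H + x))
(c(-886, W(-44/(-5))) + 3859512)/((-62511 + 157684) - 4448939) = (2*(-886)*((-23 - 44/(-5))/(2*((-44/(-5)))) - 886) + 3859512)/((-62511 + 157684) - 4448939) = (2*(-886)*((-23 - 44*(-1/5))/(2*((-44*(-1/5)))) - 886) + 3859512)/(95173 - 4448939) = (2*(-886)*((-23 + 44/5)/(2*(44/5)) - 886) + 3859512)/(-4353766) = (2*(-886)*((1/2)*(5/44)*(-71/5) - 886) + 3859512)*(-1/4353766) = (2*(-886)*(-71/88 - 886) + 3859512)*(-1/4353766) = (2*(-886)*(-78039/88) + 3859512)*(-1/4353766) = (34571277/22 + 3859512)*(-1/4353766) = (119480541/22)*(-1/4353766) = -119480541/95782852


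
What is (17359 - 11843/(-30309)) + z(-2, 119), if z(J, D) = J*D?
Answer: 518932232/30309 ≈ 17121.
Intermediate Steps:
z(J, D) = D*J
(17359 - 11843/(-30309)) + z(-2, 119) = (17359 - 11843/(-30309)) + 119*(-2) = (17359 - 11843*(-1/30309)) - 238 = (17359 + 11843/30309) - 238 = 526145774/30309 - 238 = 518932232/30309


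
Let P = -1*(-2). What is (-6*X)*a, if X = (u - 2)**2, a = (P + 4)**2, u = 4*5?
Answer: -69984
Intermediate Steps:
P = 2
u = 20
a = 36 (a = (2 + 4)**2 = 6**2 = 36)
X = 324 (X = (20 - 2)**2 = 18**2 = 324)
(-6*X)*a = -6*324*36 = -1944*36 = -69984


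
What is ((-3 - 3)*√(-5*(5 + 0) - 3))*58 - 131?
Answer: -131 - 696*I*√7 ≈ -131.0 - 1841.4*I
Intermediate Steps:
((-3 - 3)*√(-5*(5 + 0) - 3))*58 - 131 = -6*√(-5*5 - 3)*58 - 131 = -6*√(-25 - 3)*58 - 131 = -12*I*√7*58 - 131 = -696*I*√7 - 131 = -131 - 696*I*√7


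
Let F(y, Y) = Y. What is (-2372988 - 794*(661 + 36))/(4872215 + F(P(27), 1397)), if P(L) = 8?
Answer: -1463203/2436806 ≈ -0.60046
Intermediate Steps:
(-2372988 - 794*(661 + 36))/(4872215 + F(P(27), 1397)) = (-2372988 - 794*(661 + 36))/(4872215 + 1397) = (-2372988 - 794*697)/4873612 = (-2372988 - 553418)*(1/4873612) = -2926406*1/4873612 = -1463203/2436806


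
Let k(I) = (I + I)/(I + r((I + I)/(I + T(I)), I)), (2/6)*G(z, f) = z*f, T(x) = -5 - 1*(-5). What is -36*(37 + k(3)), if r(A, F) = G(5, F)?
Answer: -2673/2 ≈ -1336.5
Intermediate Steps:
T(x) = 0 (T(x) = -5 + 5 = 0)
G(z, f) = 3*f*z (G(z, f) = 3*(z*f) = 3*(f*z) = 3*f*z)
r(A, F) = 15*F (r(A, F) = 3*F*5 = 15*F)
k(I) = 1/8 (k(I) = (I + I)/(I + 15*I) = (2*I)/((16*I)) = (2*I)*(1/(16*I)) = 1/8)
-36*(37 + k(3)) = -36*(37 + 1/8) = -36*297/8 = -2673/2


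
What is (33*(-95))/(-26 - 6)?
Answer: 3135/32 ≈ 97.969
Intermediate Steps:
(33*(-95))/(-26 - 6) = -3135/(-32) = -3135*(-1/32) = 3135/32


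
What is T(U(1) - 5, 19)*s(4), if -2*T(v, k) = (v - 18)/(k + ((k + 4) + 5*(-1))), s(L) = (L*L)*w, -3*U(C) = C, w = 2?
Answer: 1120/111 ≈ 10.090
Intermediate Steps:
U(C) = -C/3
s(L) = 2*L**2 (s(L) = (L*L)*2 = L**2*2 = 2*L**2)
T(v, k) = -(-18 + v)/(2*(-1 + 2*k)) (T(v, k) = -(v - 18)/(2*(k + ((k + 4) + 5*(-1)))) = -(-18 + v)/(2*(k + ((4 + k) - 5))) = -(-18 + v)/(2*(k + (-1 + k))) = -(-18 + v)/(2*(-1 + 2*k)))
T(U(1) - 5, 19)*s(4) = ((18 - (-1/3*1 - 5))/(2*(-1 + 2*19)))*(2*4**2) = ((18 - (-1/3 - 5))/(2*(-1 + 38)))*(2*16) = ((1/2)*(18 - 1*(-16/3))/37)*32 = ((1/2)*(1/37)*(18 + 16/3))*32 = ((1/2)*(1/37)*(70/3))*32 = (35/111)*32 = 1120/111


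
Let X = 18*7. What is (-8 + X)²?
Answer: 13924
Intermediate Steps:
X = 126
(-8 + X)² = (-8 + 126)² = 118² = 13924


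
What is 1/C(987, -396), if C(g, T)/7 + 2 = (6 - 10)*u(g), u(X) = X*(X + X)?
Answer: -1/54553478 ≈ -1.8331e-8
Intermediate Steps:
u(X) = 2*X² (u(X) = X*(2*X) = 2*X²)
C(g, T) = -14 - 56*g² (C(g, T) = -14 + 7*((6 - 10)*(2*g²)) = -14 + 7*(-8*g²) = -14 - 56*g²)
1/C(987, -396) = 1/(-14 - 56*987²) = 1/(-14 - 56*974169) = 1/(-14 - 54553464) = 1/(-54553478) = -1/54553478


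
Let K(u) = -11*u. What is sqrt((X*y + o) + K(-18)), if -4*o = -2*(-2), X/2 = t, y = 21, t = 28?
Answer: sqrt(1373) ≈ 37.054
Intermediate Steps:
X = 56 (X = 2*28 = 56)
o = -1 (o = -(-1)*(-2)/2 = -1/4*4 = -1)
sqrt((X*y + o) + K(-18)) = sqrt((56*21 - 1) - 11*(-18)) = sqrt((1176 - 1) + 198) = sqrt(1175 + 198) = sqrt(1373)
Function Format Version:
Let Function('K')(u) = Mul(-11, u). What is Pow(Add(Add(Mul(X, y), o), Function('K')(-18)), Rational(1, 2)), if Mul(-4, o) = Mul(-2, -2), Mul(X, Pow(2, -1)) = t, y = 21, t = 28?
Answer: Pow(1373, Rational(1, 2)) ≈ 37.054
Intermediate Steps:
X = 56 (X = Mul(2, 28) = 56)
o = -1 (o = Mul(Rational(-1, 4), Mul(-2, -2)) = Mul(Rational(-1, 4), 4) = -1)
Pow(Add(Add(Mul(X, y), o), Function('K')(-18)), Rational(1, 2)) = Pow(Add(Add(Mul(56, 21), -1), Mul(-11, -18)), Rational(1, 2)) = Pow(Add(Add(1176, -1), 198), Rational(1, 2)) = Pow(Add(1175, 198), Rational(1, 2)) = Pow(1373, Rational(1, 2))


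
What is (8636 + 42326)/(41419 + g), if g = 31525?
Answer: 25481/36472 ≈ 0.69865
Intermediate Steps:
(8636 + 42326)/(41419 + g) = (8636 + 42326)/(41419 + 31525) = 50962/72944 = 50962*(1/72944) = 25481/36472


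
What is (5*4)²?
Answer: 400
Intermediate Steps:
(5*4)² = 20² = 400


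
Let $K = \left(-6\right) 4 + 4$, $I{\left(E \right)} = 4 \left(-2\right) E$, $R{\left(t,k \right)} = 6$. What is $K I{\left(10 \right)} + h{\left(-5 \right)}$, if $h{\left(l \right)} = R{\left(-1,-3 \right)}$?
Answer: $1606$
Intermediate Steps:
$I{\left(E \right)} = - 8 E$
$h{\left(l \right)} = 6$
$K = -20$ ($K = -24 + 4 = -20$)
$K I{\left(10 \right)} + h{\left(-5 \right)} = - 20 \left(\left(-8\right) 10\right) + 6 = \left(-20\right) \left(-80\right) + 6 = 1600 + 6 = 1606$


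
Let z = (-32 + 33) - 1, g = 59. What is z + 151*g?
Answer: 8909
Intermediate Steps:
z = 0 (z = 1 - 1 = 0)
z + 151*g = 0 + 151*59 = 0 + 8909 = 8909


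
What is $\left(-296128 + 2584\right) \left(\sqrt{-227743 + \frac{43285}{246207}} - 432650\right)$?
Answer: $127001811600 - \frac{195696 i \sqrt{3451322186895453}}{82069} \approx 1.27 \cdot 10^{11} - 1.4009 \cdot 10^{8} i$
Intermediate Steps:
$\left(-296128 + 2584\right) \left(\sqrt{-227743 + \frac{43285}{246207}} - 432650\right) = - 293544 \left(\sqrt{-227743 + 43285 \cdot \frac{1}{246207}} - 432650\right) = - 293544 \left(\sqrt{-227743 + \frac{43285}{246207}} - 432650\right) = - 293544 \left(\sqrt{- \frac{56071877516}{246207}} - 432650\right) = - 293544 \left(\frac{2 i \sqrt{3451322186895453}}{246207} - 432650\right) = - 293544 \left(-432650 + \frac{2 i \sqrt{3451322186895453}}{246207}\right) = 127001811600 - \frac{195696 i \sqrt{3451322186895453}}{82069}$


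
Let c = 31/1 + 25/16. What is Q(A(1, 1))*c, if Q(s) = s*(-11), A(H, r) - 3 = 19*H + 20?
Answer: -120351/8 ≈ -15044.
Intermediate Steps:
A(H, r) = 23 + 19*H (A(H, r) = 3 + (19*H + 20) = 3 + (20 + 19*H) = 23 + 19*H)
Q(s) = -11*s
c = 521/16 (c = 31*1 + 25*(1/16) = 31 + 25/16 = 521/16 ≈ 32.563)
Q(A(1, 1))*c = -11*(23 + 19*1)*(521/16) = -11*(23 + 19)*(521/16) = -11*42*(521/16) = -462*521/16 = -120351/8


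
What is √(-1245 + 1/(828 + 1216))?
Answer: I*√1300382069/1022 ≈ 35.285*I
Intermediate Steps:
√(-1245 + 1/(828 + 1216)) = √(-1245 + 1/2044) = √(-2544779/2044) = I*√1300382069/1022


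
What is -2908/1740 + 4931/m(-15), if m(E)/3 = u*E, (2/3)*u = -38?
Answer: 18682/74385 ≈ 0.25115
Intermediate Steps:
u = -57 (u = (3/2)*(-38) = -57)
m(E) = -171*E (m(E) = 3*(-57*E) = -171*E)
-2908/1740 + 4931/m(-15) = -2908/1740 + 4931/((-171*(-15))) = -2908*1/1740 + 4931/2565 = -727/435 + 4931*(1/2565) = -727/435 + 4931/2565 = 18682/74385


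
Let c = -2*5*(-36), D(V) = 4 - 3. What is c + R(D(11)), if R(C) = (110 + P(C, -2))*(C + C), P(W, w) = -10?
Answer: 560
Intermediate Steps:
D(V) = 1
c = 360 (c = -10*(-36) = 360)
R(C) = 200*C (R(C) = (110 - 10)*(C + C) = 100*(2*C) = 200*C)
c + R(D(11)) = 360 + 200*1 = 360 + 200 = 560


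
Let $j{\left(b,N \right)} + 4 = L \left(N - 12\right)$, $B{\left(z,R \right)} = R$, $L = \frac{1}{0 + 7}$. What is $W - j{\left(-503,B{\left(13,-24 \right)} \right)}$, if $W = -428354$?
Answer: $- \frac{2998414}{7} \approx -4.2835 \cdot 10^{5}$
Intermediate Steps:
$L = \frac{1}{7} \approx 0.14286$
$j{\left(b,N \right)} = - \frac{40}{7} + \frac{N}{7}$ ($j{\left(b,N \right)} = -4 + \frac{N - 12}{7} = -4 + \frac{-12 + N}{7} = -4 + \left(- \frac{12}{7} + \frac{N}{7}\right) = - \frac{40}{7} + \frac{N}{7}$)
$W - j{\left(-503,B{\left(13,-24 \right)} \right)} = -428354 - \left(- \frac{40}{7} + \frac{1}{7} \left(-24\right)\right) = -428354 - \left(- \frac{40}{7} - \frac{24}{7}\right) = -428354 - - \frac{64}{7} = -428354 + \frac{64}{7} = - \frac{2998414}{7}$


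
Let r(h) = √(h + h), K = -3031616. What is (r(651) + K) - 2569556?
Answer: -5601172 + √1302 ≈ -5.6011e+6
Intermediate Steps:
r(h) = √2*√h (r(h) = √(2*h) = √2*√h)
(r(651) + K) - 2569556 = (√2*√651 - 3031616) - 2569556 = (√1302 - 3031616) - 2569556 = (-3031616 + √1302) - 2569556 = -5601172 + √1302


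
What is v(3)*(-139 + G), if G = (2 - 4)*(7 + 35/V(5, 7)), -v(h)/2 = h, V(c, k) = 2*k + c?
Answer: 17862/19 ≈ 940.11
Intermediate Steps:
V(c, k) = c + 2*k
v(h) = -2*h
G = -336/19 (G = (2 - 4)*(7 + 35/(5 + 2*7)) = -2*(7 + 35/(5 + 14)) = -2*(7 + 35/19) = -2*168/19 = -336/19 ≈ -17.684)
v(3)*(-139 + G) = (-2*3)*(-139 - 336/19) = -6*(-2977/19) = 17862/19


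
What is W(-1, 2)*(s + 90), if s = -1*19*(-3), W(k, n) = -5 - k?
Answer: -588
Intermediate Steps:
s = 57 (s = -19*(-3) = 57)
W(-1, 2)*(s + 90) = (-5 - 1*(-1))*(57 + 90) = (-5 + 1)*147 = -4*147 = -588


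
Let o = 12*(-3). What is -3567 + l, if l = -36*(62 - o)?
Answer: -7095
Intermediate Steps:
o = -36
l = -3528 (l = -36*(62 - 1*(-36)) = -36*(62 + 36) = -36*98 = -3528)
-3567 + l = -3567 - 3528 = -7095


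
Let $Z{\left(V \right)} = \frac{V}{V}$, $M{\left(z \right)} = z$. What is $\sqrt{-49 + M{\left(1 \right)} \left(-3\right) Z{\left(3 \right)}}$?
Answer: $2 i \sqrt{13} \approx 7.2111 i$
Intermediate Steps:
$Z{\left(V \right)} = 1$
$\sqrt{-49 + M{\left(1 \right)} \left(-3\right) Z{\left(3 \right)}} = \sqrt{-49 + 1 \left(-3\right) 1} = \sqrt{-49 - 3} = \sqrt{-52} = 2 i \sqrt{13}$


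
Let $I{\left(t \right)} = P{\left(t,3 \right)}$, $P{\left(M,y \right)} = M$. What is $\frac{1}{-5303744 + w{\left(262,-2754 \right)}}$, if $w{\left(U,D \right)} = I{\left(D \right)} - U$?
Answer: $- \frac{1}{5306760} \approx -1.8844 \cdot 10^{-7}$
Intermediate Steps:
$I{\left(t \right)} = t$
$w{\left(U,D \right)} = D - U$
$\frac{1}{-5303744 + w{\left(262,-2754 \right)}} = \frac{1}{-5303744 - 3016} = \frac{1}{-5306760} = - \frac{1}{5306760}$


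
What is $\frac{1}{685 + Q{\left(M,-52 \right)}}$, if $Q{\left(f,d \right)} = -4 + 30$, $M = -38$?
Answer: $\frac{1}{711} \approx 0.0014065$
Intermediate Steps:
$Q{\left(f,d \right)} = 26$
$\frac{1}{685 + Q{\left(M,-52 \right)}} = \frac{1}{685 + 26} = \frac{1}{711}$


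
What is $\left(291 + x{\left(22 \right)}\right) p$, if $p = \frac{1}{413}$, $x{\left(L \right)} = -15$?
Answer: $\frac{276}{413} \approx 0.66828$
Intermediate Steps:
$p = \frac{1}{413} \approx 0.0024213$
$\left(291 + x{\left(22 \right)}\right) p = \left(291 - 15\right) \frac{1}{413} = 276 \cdot \frac{1}{413} = \frac{276}{413}$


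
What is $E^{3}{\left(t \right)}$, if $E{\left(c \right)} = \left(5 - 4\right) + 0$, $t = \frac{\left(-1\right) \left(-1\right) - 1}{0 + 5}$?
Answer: $1$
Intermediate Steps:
$t = 0$ ($t = \frac{1 - 1}{5} = 0 \cdot \frac{1}{5} = 0$)
$E{\left(c \right)} = 1$ ($E{\left(c \right)} = 1 + 0 = 1$)
$E^{3}{\left(t \right)} = 1^{3} = 1$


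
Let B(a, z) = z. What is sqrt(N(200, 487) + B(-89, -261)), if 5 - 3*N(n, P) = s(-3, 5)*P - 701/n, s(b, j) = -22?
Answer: sqrt(11927406)/60 ≈ 57.560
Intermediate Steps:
N(n, P) = 5/3 + 22*P/3 + 701/(3*n) (N(n, P) = 5/3 - (-22*P - 701/n)/3 = 5/3 - (-701/n - 22*P)/3 = 5/3 + (22*P/3 + 701/(3*n)) = 5/3 + 22*P/3 + 701/(3*n))
sqrt(N(200, 487) + B(-89, -261)) = sqrt((1/3)*(701 + 200*(5 + 22*487))/200 - 261) = sqrt((1/3)*(1/200)*(701 + 200*(5 + 10714)) - 261) = sqrt((1/3)*(1/200)*(701 + 200*10719) - 261) = sqrt((1/3)*(1/200)*(701 + 2143800) - 261) = sqrt((1/3)*(1/200)*2144501 - 261) = sqrt(2144501/600 - 261) = sqrt(1987901/600) = sqrt(11927406)/60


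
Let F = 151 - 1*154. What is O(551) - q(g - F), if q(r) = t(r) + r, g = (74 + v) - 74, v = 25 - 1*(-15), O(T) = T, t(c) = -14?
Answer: 522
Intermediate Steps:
v = 40 (v = 25 + 15 = 40)
F = -3 (F = 151 - 154 = -3)
g = 40 (g = (74 + 40) - 74 = 114 - 74 = 40)
q(r) = -14 + r
O(551) - q(g - F) = 551 - (-14 + (40 - 1*(-3))) = 551 - (-14 + (40 + 3)) = 551 - (-14 + 43) = 551 - 1*29 = 551 - 29 = 522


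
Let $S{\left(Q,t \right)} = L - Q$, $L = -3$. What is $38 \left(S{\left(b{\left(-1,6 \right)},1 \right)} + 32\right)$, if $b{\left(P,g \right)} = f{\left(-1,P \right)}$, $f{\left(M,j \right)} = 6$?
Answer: $874$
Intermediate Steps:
$b{\left(P,g \right)} = 6$
$S{\left(Q,t \right)} = -3 - Q$
$38 \left(S{\left(b{\left(-1,6 \right)},1 \right)} + 32\right) = 38 \left(\left(-3 - 6\right) + 32\right) = 38 \left(-9 + 32\right) = 38 \cdot 23 = 874$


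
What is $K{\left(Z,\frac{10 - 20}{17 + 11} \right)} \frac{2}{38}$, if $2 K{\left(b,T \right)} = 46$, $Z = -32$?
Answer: $\frac{23}{19} \approx 1.2105$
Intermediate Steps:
$K{\left(b,T \right)} = 23$ ($K{\left(b,T \right)} = \frac{1}{2} \cdot 46 = 23$)
$K{\left(Z,\frac{10 - 20}{17 + 11} \right)} \frac{2}{38} = 23 \cdot \frac{2}{38} = 23 \cdot 2 \cdot \frac{1}{38} = 23 \cdot \frac{1}{19} = \frac{23}{19}$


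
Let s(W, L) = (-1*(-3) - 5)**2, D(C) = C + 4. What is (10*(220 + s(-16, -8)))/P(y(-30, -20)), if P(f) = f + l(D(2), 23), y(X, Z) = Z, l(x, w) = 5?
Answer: -448/3 ≈ -149.33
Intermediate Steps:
D(C) = 4 + C
P(f) = 5 + f (P(f) = f + 5 = 5 + f)
s(W, L) = 4 (s(W, L) = (3 - 5)**2 = (-2)**2 = 4)
(10*(220 + s(-16, -8)))/P(y(-30, -20)) = (10*(220 + 4))/(5 - 20) = (10*224)/(-15) = 2240*(-1/15) = -448/3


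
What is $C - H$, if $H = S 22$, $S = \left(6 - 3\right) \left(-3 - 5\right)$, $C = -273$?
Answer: $255$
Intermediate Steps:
$S = -24$ ($S = 3 \left(-8\right) = -24$)
$H = -528$ ($H = \left(-24\right) 22 = -528$)
$C - H = -273 - -528 = -273 + 528 = 255$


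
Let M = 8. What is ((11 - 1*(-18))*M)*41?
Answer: 9512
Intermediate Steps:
((11 - 1*(-18))*M)*41 = ((11 - 1*(-18))*8)*41 = ((11 + 18)*8)*41 = (29*8)*41 = 232*41 = 9512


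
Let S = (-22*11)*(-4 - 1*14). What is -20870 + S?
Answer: -16514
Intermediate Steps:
S = 4356 (S = -242*(-4 - 14) = -242*(-18) = 4356)
-20870 + S = -20870 + 4356 = -16514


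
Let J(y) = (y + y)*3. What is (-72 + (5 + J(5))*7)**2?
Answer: 29929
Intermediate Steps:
J(y) = 6*y (J(y) = (2*y)*3 = 6*y)
(-72 + (5 + J(5))*7)**2 = (-72 + (5 + 6*5)*7)**2 = (-72 + (5 + 30)*7)**2 = (-72 + 35*7)**2 = (-72 + 245)**2 = 173**2 = 29929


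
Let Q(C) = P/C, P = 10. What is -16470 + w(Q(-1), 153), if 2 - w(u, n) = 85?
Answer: -16553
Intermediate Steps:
Q(C) = 10/C
w(u, n) = -83 (w(u, n) = 2 - 1*85 = 2 - 85 = -83)
-16470 + w(Q(-1), 153) = -16470 - 83 = -16553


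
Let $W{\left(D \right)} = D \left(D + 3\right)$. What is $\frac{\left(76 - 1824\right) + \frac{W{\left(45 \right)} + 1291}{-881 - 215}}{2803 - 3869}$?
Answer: $\frac{1919259}{1168336} \approx 1.6427$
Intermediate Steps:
$W{\left(D \right)} = D \left(3 + D\right)$
$\frac{\left(76 - 1824\right) + \frac{W{\left(45 \right)} + 1291}{-881 - 215}}{2803 - 3869} = \frac{\left(76 - 1824\right) + \frac{45 \left(3 + 45\right) + 1291}{-881 - 215}}{2803 - 3869} = \frac{\left(76 - 1824\right) + \frac{45 \cdot 48 + 1291}{-1096}}{-1066} = \left(-1748 + \left(2160 + 1291\right) \left(- \frac{1}{1096}\right)\right) \left(- \frac{1}{1066}\right) = \left(-1748 + 3451 \left(- \frac{1}{1096}\right)\right) \left(- \frac{1}{1066}\right) = \left(-1748 - \frac{3451}{1096}\right) \left(- \frac{1}{1066}\right) = \left(- \frac{1919259}{1096}\right) \left(- \frac{1}{1066}\right) = \frac{1919259}{1168336}$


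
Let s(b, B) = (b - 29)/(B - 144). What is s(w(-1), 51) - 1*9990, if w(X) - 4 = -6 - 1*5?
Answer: -309678/31 ≈ -9989.6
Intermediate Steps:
w(X) = -7 (w(X) = 4 + (-6 - 1*5) = 4 + (-6 - 5) = 4 - 11 = -7)
s(b, B) = (-29 + b)/(-144 + B)
s(w(-1), 51) - 1*9990 = (-29 - 7)/(-144 + 51) - 1*9990 = -36/(-93) - 9990 = -1/93*(-36) - 9990 = 12/31 - 9990 = -309678/31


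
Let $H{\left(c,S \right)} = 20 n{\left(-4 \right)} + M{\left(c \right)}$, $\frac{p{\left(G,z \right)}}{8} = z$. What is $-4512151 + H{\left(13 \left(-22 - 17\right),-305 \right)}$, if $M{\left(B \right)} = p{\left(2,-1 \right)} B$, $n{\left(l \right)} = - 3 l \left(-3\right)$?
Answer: $-4508815$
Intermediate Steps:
$n{\left(l \right)} = 9 l$
$p{\left(G,z \right)} = 8 z$
$M{\left(B \right)} = - 8 B$ ($M{\left(B \right)} = 8 \left(-1\right) B = - 8 B$)
$H{\left(c,S \right)} = -720 - 8 c$ ($H{\left(c,S \right)} = 20 \cdot 9 \left(-4\right) - 8 c = 20 \left(-36\right) - 8 c = -720 - 8 c$)
$-4512151 + H{\left(13 \left(-22 - 17\right),-305 \right)} = -4512151 - \left(720 + 8 \cdot 13 \left(-22 - 17\right)\right) = -4512151 - \left(720 + 8 \cdot 13 \left(-39\right)\right) = -4512151 - -3336 = -4512151 + \left(-720 + 4056\right) = -4512151 + 3336 = -4508815$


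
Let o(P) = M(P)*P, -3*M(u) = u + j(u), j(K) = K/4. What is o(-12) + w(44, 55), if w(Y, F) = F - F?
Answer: -60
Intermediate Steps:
j(K) = K/4 (j(K) = K*(¼) = K/4)
w(Y, F) = 0
M(u) = -5*u/12 (M(u) = -(u + u/4)/3 = -5*u/12)
o(P) = -5*P²/12 (o(P) = (-5*P/12)*P = -5*P²/12)
o(-12) + w(44, 55) = -5/12*(-12)² + 0 = -5/12*144 + 0 = -60 + 0 = -60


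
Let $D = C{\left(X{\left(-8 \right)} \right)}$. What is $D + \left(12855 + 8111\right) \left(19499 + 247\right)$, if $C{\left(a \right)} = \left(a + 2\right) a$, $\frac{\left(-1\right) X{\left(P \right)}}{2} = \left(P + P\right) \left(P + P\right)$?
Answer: $414255756$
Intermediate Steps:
$X{\left(P \right)} = - 8 P^{2}$ ($X{\left(P \right)} = - 2 \left(P + P\right) \left(P + P\right) = - 2 \cdot 2 P 2 P = - 2 \cdot 4 P^{2} = - 8 P^{2}$)
$C{\left(a \right)} = a \left(2 + a\right)$ ($C{\left(a \right)} = \left(2 + a\right) a = a \left(2 + a\right)$)
$D = 261120$ ($D = - 8 \left(-8\right)^{2} \left(2 - 8 \left(-8\right)^{2}\right) = \left(-8\right) 64 \left(2 - 512\right) = - 512 \left(2 - 512\right) = \left(-512\right) \left(-510\right) = 261120$)
$D + \left(12855 + 8111\right) \left(19499 + 247\right) = 261120 + \left(12855 + 8111\right) \left(19499 + 247\right) = 261120 + 20966 \cdot 19746 = 261120 + 413994636 = 414255756$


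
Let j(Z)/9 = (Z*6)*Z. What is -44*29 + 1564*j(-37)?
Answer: 115618988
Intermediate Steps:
j(Z) = 54*Z² (j(Z) = 9*((Z*6)*Z) = 9*((6*Z)*Z) = 9*(6*Z²) = 54*Z²)
-44*29 + 1564*j(-37) = -44*29 + 1564*(54*(-37)²) = -1276 + 1564*(54*1369) = -1276 + 1564*73926 = -1276 + 115620264 = 115618988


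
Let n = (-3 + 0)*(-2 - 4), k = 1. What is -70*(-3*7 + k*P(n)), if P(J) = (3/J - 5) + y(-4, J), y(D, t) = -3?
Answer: 6055/3 ≈ 2018.3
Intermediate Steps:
n = 18 (n = -3*(-6) = 18)
P(J) = -8 + 3/J (P(J) = (3/J - 5) - 3 = (-5 + 3/J) - 3 = -8 + 3/J)
-70*(-3*7 + k*P(n)) = -70*(-3*7 + 1*(-8 + 3/18)) = -70*(-21 + 1*(-8 + 3*(1/18))) = -70*(-21 + 1*(-8 + 1/6)) = -70*(-21 + 1*(-47/6)) = -70*(-21 - 47/6) = -70*(-173/6) = 6055/3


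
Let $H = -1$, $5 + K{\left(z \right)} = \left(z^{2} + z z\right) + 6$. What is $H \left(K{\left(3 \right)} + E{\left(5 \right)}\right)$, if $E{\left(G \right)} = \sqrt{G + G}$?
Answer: $-19 - \sqrt{10} \approx -22.162$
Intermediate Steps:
$K{\left(z \right)} = 1 + 2 z^{2}$ ($K{\left(z \right)} = -5 + \left(\left(z^{2} + z z\right) + 6\right) = -5 + \left(\left(z^{2} + z^{2}\right) + 6\right) = -5 + \left(2 z^{2} + 6\right) = -5 + \left(6 + 2 z^{2}\right) = 1 + 2 z^{2}$)
$E{\left(G \right)} = \sqrt{2} \sqrt{G}$ ($E{\left(G \right)} = \sqrt{2 G} = \sqrt{2} \sqrt{G}$)
$H \left(K{\left(3 \right)} + E{\left(5 \right)}\right) = - (\left(1 + 2 \cdot 3^{2}\right) + \sqrt{2} \sqrt{5}) = - (\left(1 + 2 \cdot 9\right) + \sqrt{10}) = - (\left(1 + 18\right) + \sqrt{10}) = - (19 + \sqrt{10}) = -19 - \sqrt{10}$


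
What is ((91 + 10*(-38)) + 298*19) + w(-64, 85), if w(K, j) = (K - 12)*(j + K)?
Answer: 3777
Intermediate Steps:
w(K, j) = (-12 + K)*(K + j)
((91 + 10*(-38)) + 298*19) + w(-64, 85) = ((91 + 10*(-38)) + 298*19) + ((-64)² - 12*(-64) - 12*85 - 64*85) = ((91 - 380) + 5662) + (4096 + 768 - 1020 - 5440) = (-289 + 5662) - 1596 = 5373 - 1596 = 3777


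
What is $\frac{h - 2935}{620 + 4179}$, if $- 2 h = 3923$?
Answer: $- \frac{9793}{9598} \approx -1.0203$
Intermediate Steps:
$h = - \frac{3923}{2}$ ($h = \left(- \frac{1}{2}\right) 3923 = - \frac{3923}{2} \approx -1961.5$)
$\frac{h - 2935}{620 + 4179} = \frac{- \frac{3923}{2} - 2935}{620 + 4179} = - \frac{9793}{2 \cdot 4799} = \left(- \frac{9793}{2}\right) \frac{1}{4799} = - \frac{9793}{9598}$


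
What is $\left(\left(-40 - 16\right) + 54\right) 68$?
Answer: $-136$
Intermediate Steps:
$\left(\left(-40 - 16\right) + 54\right) 68 = \left(-56 + 54\right) 68 = \left(-2\right) 68 = -136$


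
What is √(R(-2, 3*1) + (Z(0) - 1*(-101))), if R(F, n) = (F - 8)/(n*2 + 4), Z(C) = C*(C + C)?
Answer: 10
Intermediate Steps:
Z(C) = 2*C² (Z(C) = C*(2*C) = 2*C²)
R(F, n) = (-8 + F)/(4 + 2*n) (R(F, n) = (-8 + F)/(2*n + 4) = (-8 + F)/(4 + 2*n))
√(R(-2, 3*1) + (Z(0) - 1*(-101))) = √((-8 - 2)/(2*(2 + 3*1)) + (2*0² - 1*(-101))) = √((½)*(-10)/(2 + 3) + (2*0 + 101)) = √((½)*(-10)/5 + (0 + 101)) = √((½)*(⅕)*(-10) + 101) = √(-1 + 101) = √100 = 10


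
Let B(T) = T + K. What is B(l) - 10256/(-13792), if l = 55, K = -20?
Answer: 30811/862 ≈ 35.744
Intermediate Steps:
B(T) = -20 + T (B(T) = T - 20 = -20 + T)
B(l) - 10256/(-13792) = (-20 + 55) - 10256/(-13792) = 35 - 10256*(-1/13792) = 35 + 641/862 = 30811/862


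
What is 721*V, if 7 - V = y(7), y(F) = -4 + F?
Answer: 2884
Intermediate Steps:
V = 4 (V = 7 - (-4 + 7) = 7 - 1*3 = 7 - 3 = 4)
721*V = 721*4 = 2884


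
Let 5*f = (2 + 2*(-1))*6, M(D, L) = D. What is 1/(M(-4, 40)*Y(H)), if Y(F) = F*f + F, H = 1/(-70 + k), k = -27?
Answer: 97/4 ≈ 24.250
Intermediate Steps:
f = 0 (f = ((2 + 2*(-1))*6)/5 = ((2 - 2)*6)/5 = (0*6)/5 = (⅕)*0 = 0)
H = -1/97 (H = 1/(-70 - 27) = 1/(-97) = -1/97 ≈ -0.010309)
Y(F) = F (Y(F) = F*0 + F = 0 + F = F)
1/(M(-4, 40)*Y(H)) = 1/((-4)*(-1/97)) = -¼*(-97) = 97/4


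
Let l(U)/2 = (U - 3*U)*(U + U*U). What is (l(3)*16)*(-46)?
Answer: 105984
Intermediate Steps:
l(U) = -4*U*(U + U**2) (l(U) = 2*((U - 3*U)*(U + U*U)) = 2*((-2*U)*(U + U**2)) = 2*(-2*U*(U + U**2)) = -4*U*(U + U**2))
(l(3)*16)*(-46) = ((4*3**2*(-1 - 1*3))*16)*(-46) = ((4*9*(-1 - 3))*16)*(-46) = ((4*9*(-4))*16)*(-46) = -144*16*(-46) = -2304*(-46) = 105984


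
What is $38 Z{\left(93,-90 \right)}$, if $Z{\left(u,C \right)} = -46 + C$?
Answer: $-5168$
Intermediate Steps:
$38 Z{\left(93,-90 \right)} = 38 \left(-46 - 90\right) = 38 \left(-136\right) = -5168$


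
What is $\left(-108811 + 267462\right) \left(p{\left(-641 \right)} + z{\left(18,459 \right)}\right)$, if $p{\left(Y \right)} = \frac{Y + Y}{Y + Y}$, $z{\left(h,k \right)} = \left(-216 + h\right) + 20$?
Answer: $-28081227$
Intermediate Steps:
$z{\left(h,k \right)} = -196 + h$
$p{\left(Y \right)} = 1$ ($p{\left(Y \right)} = \frac{2 Y}{2 Y} = 2 Y \frac{1}{2 Y} = 1$)
$\left(-108811 + 267462\right) \left(p{\left(-641 \right)} + z{\left(18,459 \right)}\right) = \left(-108811 + 267462\right) \left(1 + \left(-196 + 18\right)\right) = 158651 \left(1 - 178\right) = 158651 \left(-177\right) = -28081227$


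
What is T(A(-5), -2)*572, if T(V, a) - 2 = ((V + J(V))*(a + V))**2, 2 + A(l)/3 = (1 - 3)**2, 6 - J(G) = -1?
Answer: 1547832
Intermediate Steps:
J(G) = 7 (J(G) = 6 - 1*(-1) = 6 + 1 = 7)
A(l) = 6 (A(l) = -6 + 3*(1 - 3)**2 = -6 + 3*(-2)**2 = -6 + 3*4 = -6 + 12 = 6)
T(V, a) = 2 + (7 + V)**2*(V + a)**2 (T(V, a) = 2 + ((V + 7)*(a + V))**2 = 2 + ((7 + V)*(V + a))**2 = 2 + (7 + V)**2*(V + a)**2)
T(A(-5), -2)*572 = (2 + (7 + 6)**2*(6 - 2)**2)*572 = (2 + 13**2*4**2)*572 = (2 + 169*16)*572 = (2 + 2704)*572 = 2706*572 = 1547832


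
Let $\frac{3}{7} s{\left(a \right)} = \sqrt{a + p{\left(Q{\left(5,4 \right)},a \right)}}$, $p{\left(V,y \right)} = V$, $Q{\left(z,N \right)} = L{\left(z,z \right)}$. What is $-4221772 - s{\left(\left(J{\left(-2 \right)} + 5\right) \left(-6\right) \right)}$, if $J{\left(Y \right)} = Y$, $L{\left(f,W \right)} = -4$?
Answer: $-4221772 - \frac{7 i \sqrt{22}}{3} \approx -4.2218 \cdot 10^{6} - 10.944 i$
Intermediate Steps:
$Q{\left(z,N \right)} = -4$
$s{\left(a \right)} = \frac{7 \sqrt{-4 + a}}{3}$ ($s{\left(a \right)} = \frac{7 \sqrt{a - 4}}{3} = \frac{7 \sqrt{-4 + a}}{3}$)
$-4221772 - s{\left(\left(J{\left(-2 \right)} + 5\right) \left(-6\right) \right)} = -4221772 - \frac{7 \sqrt{-4 + \left(-2 + 5\right) \left(-6\right)}}{3} = -4221772 - \frac{7 \sqrt{-4 + 3 \left(-6\right)}}{3} = -4221772 - \frac{7 \sqrt{-4 - 18}}{3} = -4221772 - \frac{7 \sqrt{-22}}{3} = -4221772 - \frac{7 i \sqrt{22}}{3}$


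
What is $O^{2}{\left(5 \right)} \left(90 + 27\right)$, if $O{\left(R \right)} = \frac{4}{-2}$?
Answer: $468$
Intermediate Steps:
$O{\left(R \right)} = -2$ ($O{\left(R \right)} = 4 \left(- \frac{1}{2}\right) = -2$)
$O^{2}{\left(5 \right)} \left(90 + 27\right) = \left(-2\right)^{2} \left(90 + 27\right) = 4 \cdot 117 = 468$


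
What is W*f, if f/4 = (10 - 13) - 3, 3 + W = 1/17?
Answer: 1200/17 ≈ 70.588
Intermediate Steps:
W = -50/17 (W = -3 + 1/17 = -50/17 ≈ -2.9412)
f = -24 (f = 4*((10 - 13) - 3) = 4*(-3 - 3) = 4*(-6) = -24)
W*f = -50/17*(-24) = 1200/17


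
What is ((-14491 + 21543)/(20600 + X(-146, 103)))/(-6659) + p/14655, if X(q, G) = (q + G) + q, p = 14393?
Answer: 1956147860597/1991861422095 ≈ 0.98207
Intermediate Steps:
X(q, G) = G + 2*q (X(q, G) = (G + q) + q = G + 2*q)
((-14491 + 21543)/(20600 + X(-146, 103)))/(-6659) + p/14655 = ((-14491 + 21543)/(20600 + (103 + 2*(-146))))/(-6659) + 14393/14655 = (7052/(20600 + (103 - 292)))*(-1/6659) + 14393*(1/14655) = (7052/(20600 - 189))*(-1/6659) + 14393/14655 = (7052/20411)*(-1/6659) + 14393/14655 = -7052/135916849 + 14393/14655 = 1956147860597/1991861422095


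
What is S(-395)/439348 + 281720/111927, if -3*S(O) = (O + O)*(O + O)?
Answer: 25122142915/12293725899 ≈ 2.0435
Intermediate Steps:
S(O) = -4*O²/3 (S(O) = -(O + O)*(O + O)/3 = -2*O*2*O/3 = -4*O²/3)
S(-395)/439348 + 281720/111927 = -4/3*(-395)²/439348 + 281720/111927 = -4/3*156025*(1/439348) + 281720*(1/111927) = -624100/3*1/439348 + 281720/111927 = -156025/329511 + 281720/111927 = 25122142915/12293725899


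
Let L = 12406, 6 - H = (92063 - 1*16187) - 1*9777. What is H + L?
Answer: -53687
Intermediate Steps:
H = -66093 (H = 6 - ((92063 - 1*16187) - 1*9777) = 6 - ((92063 - 16187) - 9777) = 6 - (75876 - 9777) = 6 - 1*66099 = 6 - 66099 = -66093)
H + L = -66093 + 12406 = -53687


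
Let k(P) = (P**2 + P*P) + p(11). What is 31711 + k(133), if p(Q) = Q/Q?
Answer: 67090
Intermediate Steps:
p(Q) = 1
k(P) = 1 + 2*P**2 (k(P) = (P**2 + P*P) + 1 = (P**2 + P**2) + 1 = 2*P**2 + 1 = 1 + 2*P**2)
31711 + k(133) = 31711 + (1 + 2*133**2) = 31711 + (1 + 2*17689) = 31711 + (1 + 35378) = 31711 + 35379 = 67090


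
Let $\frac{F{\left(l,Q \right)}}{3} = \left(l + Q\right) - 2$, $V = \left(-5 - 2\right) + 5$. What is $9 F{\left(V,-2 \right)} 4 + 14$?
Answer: $-634$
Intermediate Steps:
$V = -2$ ($V = -7 + 5 = -2$)
$F{\left(l,Q \right)} = -6 + 3 Q + 3 l$ ($F{\left(l,Q \right)} = 3 \left(\left(l + Q\right) - 2\right) = 3 \left(\left(Q + l\right) - 2\right) = 3 \left(-2 + Q + l\right) = -6 + 3 Q + 3 l$)
$9 F{\left(V,-2 \right)} 4 + 14 = 9 \left(-6 + 3 \left(-2\right) + 3 \left(-2\right)\right) 4 + 14 = 9 \left(-6 - 6 - 6\right) 4 + 14 = 9 \left(-18\right) 4 + 14 = \left(-162\right) 4 + 14 = -648 + 14 = -634$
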